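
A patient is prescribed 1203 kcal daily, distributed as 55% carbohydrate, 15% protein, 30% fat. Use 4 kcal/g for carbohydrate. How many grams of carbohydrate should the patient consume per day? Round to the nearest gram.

Carbohydrate energy = 55% × 1203 = 661.65 kcal.
At 4 kcal/g: 661.65 ÷ 4 = 165.4125 g.

165 g/day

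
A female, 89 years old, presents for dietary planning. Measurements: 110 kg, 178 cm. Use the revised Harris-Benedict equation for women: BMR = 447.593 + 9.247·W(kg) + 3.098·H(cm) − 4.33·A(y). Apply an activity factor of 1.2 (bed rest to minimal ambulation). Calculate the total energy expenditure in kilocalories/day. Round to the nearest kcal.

Harris-Benedict: BMR = 447.593 + 9.247(110) + 3.098(178) − 4.33(89) = 1630.837 kcal/day.
TEE = BMR × activity factor = 1630.837 × 1.2 = 1957.0044 kcal/day.

1957 kilocalories/day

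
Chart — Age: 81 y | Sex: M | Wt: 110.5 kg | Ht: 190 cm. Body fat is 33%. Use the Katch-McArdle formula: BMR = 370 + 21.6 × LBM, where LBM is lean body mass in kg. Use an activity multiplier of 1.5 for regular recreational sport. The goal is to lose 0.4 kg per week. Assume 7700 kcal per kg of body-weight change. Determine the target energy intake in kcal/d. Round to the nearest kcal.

2514 kcal/d

LBM = 110.5 × (1 − 0.33) = 74.035 kg. Katch-McArdle: BMR = 370 + 21.6 × 74.035 = 1969.156 kcal/day.
TEE = 1969.156 × 1.5 = 2953.734 kcal/day.
Required daily deficit = 0.4 × 7700 ÷ 7 = 440 kcal/day.
Target intake = 2953.734 − 440 = 2513.734 kcal/day.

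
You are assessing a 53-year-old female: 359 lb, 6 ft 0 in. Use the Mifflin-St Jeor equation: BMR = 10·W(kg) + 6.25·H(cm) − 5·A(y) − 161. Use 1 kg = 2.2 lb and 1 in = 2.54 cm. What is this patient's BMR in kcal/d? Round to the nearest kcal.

2349 kcal/d

Convert to metric: weight = 359 ÷ 2.2 = 163.1818 kg; height = (6×12 + 0) × 2.54 = 72 × 2.54 = 182.88 cm.
Mifflin-St Jeor (female): BMR = 10(163.1818) + 6.25(182.88) − 5(53) − 161 = 1631.8182 + 1143 − 265 − 161 = 2348.8182 kcal/day.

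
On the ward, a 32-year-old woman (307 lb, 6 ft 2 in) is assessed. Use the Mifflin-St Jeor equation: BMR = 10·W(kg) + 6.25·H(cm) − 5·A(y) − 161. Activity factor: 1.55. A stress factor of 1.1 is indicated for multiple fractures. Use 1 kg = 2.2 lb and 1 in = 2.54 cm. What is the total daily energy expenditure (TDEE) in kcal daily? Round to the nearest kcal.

3835 kcal daily

Convert to metric: weight = 307 ÷ 2.2 = 139.5455 kg; height = (6×12 + 2) × 2.54 = 74 × 2.54 = 187.96 cm.
Mifflin-St Jeor (female): BMR = 10(139.5455) + 6.25(187.96) − 5(32) − 161 = 1395.4545 + 1174.75 − 160 − 161 = 2249.2045 kcal/day.
TEE = BMR × activity factor = 2249.2045 × 1.55 = 3486.267 kcal/day.
Apply stress factor: 3486.267 × 1.1 = 3834.8938 kcal/day.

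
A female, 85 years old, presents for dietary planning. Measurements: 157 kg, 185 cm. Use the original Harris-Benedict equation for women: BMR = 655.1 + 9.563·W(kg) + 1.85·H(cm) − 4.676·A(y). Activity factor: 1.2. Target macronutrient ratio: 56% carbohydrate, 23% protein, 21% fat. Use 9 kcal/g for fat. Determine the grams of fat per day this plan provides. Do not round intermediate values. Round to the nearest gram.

59 g/day

Harris-Benedict: BMR = 655.1 + 9.563(157) + 1.85(185) − 4.676(85) = 2101.281 kcal/day.
TEE = 2101.281 × 1.2 = 2521.5372 kcal/day.
Fat energy = 21% × 2521.5372 = 529.5228 kcal.
Fat = 529.5228 ÷ 9 kcal/g = 58.8359 g.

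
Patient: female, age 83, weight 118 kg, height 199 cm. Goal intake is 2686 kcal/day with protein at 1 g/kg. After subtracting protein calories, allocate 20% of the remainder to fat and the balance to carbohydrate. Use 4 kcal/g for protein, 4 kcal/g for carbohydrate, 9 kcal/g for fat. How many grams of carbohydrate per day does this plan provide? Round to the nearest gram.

443 g/day

Protein = 1 × 118 = 118 g → 118 × 4 = 472 kcal.
Non-protein calories = 2686 − 472 = 2214 kcal.
Fat: 20% × 2214 = 442.8 kcal; carbohydrate: 1771.2 kcal.
Carbohydrate: 1771.2 kcal ÷ 4 kcal/g = 442.8 g.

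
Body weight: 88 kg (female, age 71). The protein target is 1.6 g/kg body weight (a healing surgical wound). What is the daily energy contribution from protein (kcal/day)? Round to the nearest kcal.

Protein = 1.6 g/kg × 88 kg = 140.8 g/day.
Protein energy = 140.8 g × 4 kcal/g = 563.2 kcal/day.

563 kcal/day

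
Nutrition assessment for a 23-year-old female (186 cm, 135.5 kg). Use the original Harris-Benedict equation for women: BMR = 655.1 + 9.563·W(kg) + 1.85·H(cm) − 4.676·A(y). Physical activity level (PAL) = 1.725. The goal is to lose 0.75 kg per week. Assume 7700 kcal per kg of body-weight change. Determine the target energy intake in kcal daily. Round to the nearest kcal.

Harris-Benedict: BMR = 655.1 + 9.563(135.5) + 1.85(186) − 4.676(23) = 2187.4385 kcal/day.
TEE = 2187.4385 × 1.725 = 3773.3314 kcal/day.
Required daily deficit = 0.75 × 7700 ÷ 7 = 825 kcal/day.
Target intake = 3773.3314 − 825 = 2948.3314 kcal/day.

2948 kcal daily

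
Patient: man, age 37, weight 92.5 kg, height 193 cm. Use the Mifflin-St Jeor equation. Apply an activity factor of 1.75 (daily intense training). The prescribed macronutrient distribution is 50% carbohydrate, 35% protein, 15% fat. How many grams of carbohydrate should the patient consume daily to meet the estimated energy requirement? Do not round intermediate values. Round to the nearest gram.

Mifflin-St Jeor (male): BMR = 10(92.5) + 6.25(193) − 5(37) + 5 = 925 + 1206.25 − 185 + 5 = 1951.25 kcal/day.
TEE = 1951.25 × 1.75 = 3414.6875 kcal/day.
Carbohydrate energy = 50% × 3414.6875 = 1707.3438 kcal.
Carbohydrate = 1707.3438 ÷ 4 kcal/g = 426.8359 g.

427 g/day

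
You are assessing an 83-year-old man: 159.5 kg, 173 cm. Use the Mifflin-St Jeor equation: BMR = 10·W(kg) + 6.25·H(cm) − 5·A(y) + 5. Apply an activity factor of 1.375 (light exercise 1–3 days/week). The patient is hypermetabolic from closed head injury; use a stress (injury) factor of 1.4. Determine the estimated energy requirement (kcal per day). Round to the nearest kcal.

Mifflin-St Jeor (male): BMR = 10(159.5) + 6.25(173) − 5(83) + 5 = 1595 + 1081.25 − 415 + 5 = 2266.25 kcal/day.
TEE = BMR × activity factor = 2266.25 × 1.375 = 3116.0938 kcal/day.
Apply stress factor: 3116.0938 × 1.4 = 4362.5313 kcal/day.

4363 kcal per day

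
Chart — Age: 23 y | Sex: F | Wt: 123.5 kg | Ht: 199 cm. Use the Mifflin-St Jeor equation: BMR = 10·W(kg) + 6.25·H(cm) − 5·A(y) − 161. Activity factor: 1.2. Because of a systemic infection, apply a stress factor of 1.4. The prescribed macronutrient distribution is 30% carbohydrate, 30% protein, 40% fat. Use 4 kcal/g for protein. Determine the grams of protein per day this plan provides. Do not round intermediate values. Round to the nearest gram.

Mifflin-St Jeor (female): BMR = 10(123.5) + 6.25(199) − 5(23) − 161 = 1235 + 1243.75 − 115 − 161 = 2202.75 kcal/day.
TEE = 2202.75 × 1.2 = 2643.3 kcal/day.
With stress factor 1.4: 2643.3 × 1.4 = 3700.62 kcal/day.
Protein energy = 30% × 3700.62 = 1110.186 kcal.
Protein = 1110.186 ÷ 4 kcal/g = 277.5465 g.

278 g/day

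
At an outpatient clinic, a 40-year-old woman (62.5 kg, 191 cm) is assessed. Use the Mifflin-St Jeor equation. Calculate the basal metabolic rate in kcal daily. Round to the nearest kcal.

Mifflin-St Jeor (female): BMR = 10(62.5) + 6.25(191) − 5(40) − 161 = 625 + 1193.75 − 200 − 161 = 1457.75 kcal/day.

1458 kcal daily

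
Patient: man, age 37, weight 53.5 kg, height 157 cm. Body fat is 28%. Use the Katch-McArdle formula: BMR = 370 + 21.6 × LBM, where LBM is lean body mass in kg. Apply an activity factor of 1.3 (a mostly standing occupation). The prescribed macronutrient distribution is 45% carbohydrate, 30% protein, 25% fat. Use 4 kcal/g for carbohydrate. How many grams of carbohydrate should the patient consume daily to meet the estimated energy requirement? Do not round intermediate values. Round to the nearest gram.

LBM = 53.5 × (1 − 0.28) = 38.52 kg. Katch-McArdle: BMR = 370 + 21.6 × 38.52 = 1202.032 kcal/day.
TEE = 1202.032 × 1.3 = 1562.6416 kcal/day.
Carbohydrate energy = 45% × 1562.6416 = 703.1887 kcal.
Carbohydrate = 703.1887 ÷ 4 kcal/g = 175.7972 g.

176 g/day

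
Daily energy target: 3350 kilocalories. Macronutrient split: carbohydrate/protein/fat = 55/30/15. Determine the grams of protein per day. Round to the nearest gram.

Protein energy = 30% × 3350 = 1005 kcal.
At 4 kcal/g: 1005 ÷ 4 = 251.25 g.

251 g/day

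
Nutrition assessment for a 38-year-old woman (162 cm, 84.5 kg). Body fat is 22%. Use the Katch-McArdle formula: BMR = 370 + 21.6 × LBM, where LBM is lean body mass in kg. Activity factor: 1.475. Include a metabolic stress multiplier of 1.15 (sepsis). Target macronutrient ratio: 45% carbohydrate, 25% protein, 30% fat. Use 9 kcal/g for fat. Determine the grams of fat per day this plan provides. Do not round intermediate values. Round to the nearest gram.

101 g/day

LBM = 84.5 × (1 − 0.22) = 65.91 kg. Katch-McArdle: BMR = 370 + 21.6 × 65.91 = 1793.656 kcal/day.
TEE = 1793.656 × 1.475 = 2645.6426 kcal/day.
With stress factor 1.15: 2645.6426 × 1.15 = 3042.489 kcal/day.
Fat energy = 30% × 3042.489 = 912.7467 kcal.
Fat = 912.7467 ÷ 9 kcal/g = 101.4163 g.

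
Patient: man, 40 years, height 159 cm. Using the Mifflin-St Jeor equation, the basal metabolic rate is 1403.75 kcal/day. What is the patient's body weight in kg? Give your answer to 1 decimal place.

60.5 kg

1403.75 = 10·W + 6.25(159) − 5(40) + 5
10·W = 1403.75 − 798.75 = 605, so W = 60.5 kg.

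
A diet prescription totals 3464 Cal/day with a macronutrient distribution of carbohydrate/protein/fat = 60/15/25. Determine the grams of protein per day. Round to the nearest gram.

130 g/day

Protein energy = 15% × 3464 = 519.6 kcal.
At 4 kcal/g: 519.6 ÷ 4 = 129.9 g.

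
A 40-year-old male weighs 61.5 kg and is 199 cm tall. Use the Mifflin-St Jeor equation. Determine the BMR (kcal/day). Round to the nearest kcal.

1664 kcal/day

Mifflin-St Jeor (male): BMR = 10(61.5) + 6.25(199) − 5(40) + 5 = 615 + 1243.75 − 200 + 5 = 1663.75 kcal/day.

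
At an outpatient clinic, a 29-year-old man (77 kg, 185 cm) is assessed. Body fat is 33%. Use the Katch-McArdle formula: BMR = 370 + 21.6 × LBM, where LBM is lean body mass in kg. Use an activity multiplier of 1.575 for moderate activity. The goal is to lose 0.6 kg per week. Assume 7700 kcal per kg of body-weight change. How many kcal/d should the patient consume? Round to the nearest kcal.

LBM = 77 × (1 − 0.33) = 51.59 kg. Katch-McArdle: BMR = 370 + 21.6 × 51.59 = 1484.344 kcal/day.
TEE = 1484.344 × 1.575 = 2337.8418 kcal/day.
Required daily deficit = 0.6 × 7700 ÷ 7 = 660 kcal/day.
Target intake = 2337.8418 − 660 = 1677.8418 kcal/day.

1678 kcal/d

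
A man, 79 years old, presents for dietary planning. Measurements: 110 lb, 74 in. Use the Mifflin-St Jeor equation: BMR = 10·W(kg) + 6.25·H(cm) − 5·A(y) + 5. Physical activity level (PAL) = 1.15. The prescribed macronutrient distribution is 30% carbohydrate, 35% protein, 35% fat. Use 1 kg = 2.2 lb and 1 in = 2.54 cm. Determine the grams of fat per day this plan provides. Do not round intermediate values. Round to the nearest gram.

57 g/day

Convert to metric: weight = 110 ÷ 2.2 = 50 kg; height = 74 × 2.54 = 187.96 cm.
Mifflin-St Jeor (male): BMR = 10(50) + 6.25(187.96) − 5(79) + 5 = 500 + 1174.75 − 395 + 5 = 1284.75 kcal/day.
TEE = 1284.75 × 1.15 = 1477.4625 kcal/day.
Fat energy = 35% × 1477.4625 = 517.1119 kcal.
Fat = 517.1119 ÷ 9 kcal/g = 57.4569 g.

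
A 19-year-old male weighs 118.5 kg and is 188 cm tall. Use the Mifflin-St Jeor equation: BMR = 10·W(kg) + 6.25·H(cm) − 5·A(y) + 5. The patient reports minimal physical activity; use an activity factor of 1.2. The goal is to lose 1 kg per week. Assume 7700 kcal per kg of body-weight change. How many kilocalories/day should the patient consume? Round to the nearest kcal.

1624 kilocalories/day

Mifflin-St Jeor (male): BMR = 10(118.5) + 6.25(188) − 5(19) + 5 = 1185 + 1175 − 95 + 5 = 2270 kcal/day.
TEE = 2270 × 1.2 = 2724 kcal/day.
Required daily deficit = 1 × 7700 ÷ 7 = 1100 kcal/day.
Target intake = 2724 − 1100 = 1624 kcal/day.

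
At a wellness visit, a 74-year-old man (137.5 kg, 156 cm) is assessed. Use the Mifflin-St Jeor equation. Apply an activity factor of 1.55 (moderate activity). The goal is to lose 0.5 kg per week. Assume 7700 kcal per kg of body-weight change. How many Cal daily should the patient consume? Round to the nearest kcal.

2527 Cal daily

Mifflin-St Jeor (male): BMR = 10(137.5) + 6.25(156) − 5(74) + 5 = 1375 + 975 − 370 + 5 = 1985 kcal/day.
TEE = 1985 × 1.55 = 3076.75 kcal/day.
Required daily deficit = 0.5 × 7700 ÷ 7 = 550 kcal/day.
Target intake = 3076.75 − 550 = 2526.75 kcal/day.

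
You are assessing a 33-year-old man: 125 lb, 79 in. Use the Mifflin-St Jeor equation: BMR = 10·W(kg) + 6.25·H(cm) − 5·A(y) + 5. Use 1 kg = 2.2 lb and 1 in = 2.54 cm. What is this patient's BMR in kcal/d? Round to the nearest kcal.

1662 kcal/d

Convert to metric: weight = 125 ÷ 2.2 = 56.8182 kg; height = 79 × 2.54 = 200.66 cm.
Mifflin-St Jeor (male): BMR = 10(56.8182) + 6.25(200.66) − 5(33) + 5 = 568.1818 + 1254.125 − 165 + 5 = 1662.3068 kcal/day.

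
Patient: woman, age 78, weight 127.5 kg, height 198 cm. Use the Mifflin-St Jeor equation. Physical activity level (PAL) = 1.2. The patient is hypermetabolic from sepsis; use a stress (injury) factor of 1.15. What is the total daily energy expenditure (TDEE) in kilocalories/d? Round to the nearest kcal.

2707 kilocalories/d

Mifflin-St Jeor (female): BMR = 10(127.5) + 6.25(198) − 5(78) − 161 = 1275 + 1237.5 − 390 − 161 = 1961.5 kcal/day.
TEE = BMR × activity factor = 1961.5 × 1.2 = 2353.8 kcal/day.
Apply stress factor: 2353.8 × 1.15 = 2706.87 kcal/day.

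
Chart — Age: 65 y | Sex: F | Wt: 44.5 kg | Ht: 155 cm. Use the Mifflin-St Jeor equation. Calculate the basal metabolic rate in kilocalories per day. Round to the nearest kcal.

928 kilocalories per day

Mifflin-St Jeor (female): BMR = 10(44.5) + 6.25(155) − 5(65) − 161 = 445 + 968.75 − 325 − 161 = 927.75 kcal/day.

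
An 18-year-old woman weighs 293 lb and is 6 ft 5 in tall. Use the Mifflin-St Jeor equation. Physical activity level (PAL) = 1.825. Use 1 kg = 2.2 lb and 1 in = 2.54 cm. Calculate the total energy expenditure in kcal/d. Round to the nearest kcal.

4203 kcal/d

Convert to metric: weight = 293 ÷ 2.2 = 133.1818 kg; height = (6×12 + 5) × 2.54 = 77 × 2.54 = 195.58 cm.
Mifflin-St Jeor (female): BMR = 10(133.1818) + 6.25(195.58) − 5(18) − 161 = 1331.8182 + 1222.375 − 90 − 161 = 2303.1932 kcal/day.
TEE = BMR × activity factor = 2303.1932 × 1.825 = 4203.3276 kcal/day.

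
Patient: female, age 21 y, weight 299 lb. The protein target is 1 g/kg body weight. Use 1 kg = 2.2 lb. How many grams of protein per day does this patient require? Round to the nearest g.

Weight in kg = 299 ÷ 2.2 = 135.9091 kg.
Protein = 1 g/kg × 135.9091 kg = 135.9091 g/day.

136 g/day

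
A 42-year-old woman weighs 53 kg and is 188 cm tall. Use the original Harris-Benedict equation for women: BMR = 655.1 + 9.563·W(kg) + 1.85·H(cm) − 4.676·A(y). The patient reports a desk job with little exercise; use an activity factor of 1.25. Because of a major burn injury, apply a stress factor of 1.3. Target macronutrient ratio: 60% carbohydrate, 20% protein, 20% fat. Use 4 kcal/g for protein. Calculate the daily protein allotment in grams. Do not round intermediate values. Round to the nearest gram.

107 g/day

Harris-Benedict: BMR = 655.1 + 9.563(53) + 1.85(188) − 4.676(42) = 1313.347 kcal/day.
TEE = 1313.347 × 1.25 = 1641.6838 kcal/day.
With stress factor 1.3: 1641.6838 × 1.3 = 2134.1889 kcal/day.
Protein energy = 20% × 2134.1889 = 426.8378 kcal.
Protein = 426.8378 ÷ 4 kcal/g = 106.7094 g.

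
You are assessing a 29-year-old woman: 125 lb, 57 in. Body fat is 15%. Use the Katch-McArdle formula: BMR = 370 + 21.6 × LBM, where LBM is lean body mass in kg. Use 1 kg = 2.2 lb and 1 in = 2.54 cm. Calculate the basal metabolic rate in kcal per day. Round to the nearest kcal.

1413 kcal per day

Convert to metric: weight = 125 ÷ 2.2 = 56.8182 kg; height = 57 × 2.54 = 144.78 cm.
LBM = 56.8182 × (1 − 0.15) = 48.2955 kg. Katch-McArdle: BMR = 370 + 21.6 × 48.2955 = 1413.1818 kcal/day.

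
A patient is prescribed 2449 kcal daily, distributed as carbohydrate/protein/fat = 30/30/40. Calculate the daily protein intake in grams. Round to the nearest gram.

184 g/day

Protein energy = 30% × 2449 = 734.7 kcal.
At 4 kcal/g: 734.7 ÷ 4 = 183.675 g.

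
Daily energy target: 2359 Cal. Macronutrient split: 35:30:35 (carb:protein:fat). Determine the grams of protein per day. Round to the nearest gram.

Protein energy = 30% × 2359 = 707.7 kcal.
At 4 kcal/g: 707.7 ÷ 4 = 176.925 g.

177 g/day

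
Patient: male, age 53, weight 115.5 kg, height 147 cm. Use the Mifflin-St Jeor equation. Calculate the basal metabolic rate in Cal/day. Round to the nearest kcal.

Mifflin-St Jeor (male): BMR = 10(115.5) + 6.25(147) − 5(53) + 5 = 1155 + 918.75 − 265 + 5 = 1813.75 kcal/day.

1814 Cal/day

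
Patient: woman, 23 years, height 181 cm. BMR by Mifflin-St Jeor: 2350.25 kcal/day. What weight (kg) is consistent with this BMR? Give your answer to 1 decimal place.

2350.25 = 10·W + 6.25(181) − 5(23) − 161
10·W = 2350.25 − 855.25 = 1495, so W = 149.5 kg.

149.5 kg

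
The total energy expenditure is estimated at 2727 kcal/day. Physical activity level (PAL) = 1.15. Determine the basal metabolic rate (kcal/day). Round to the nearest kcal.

BMR = TEE ÷ activity factor = 2727 ÷ 1.15 = 2371.3043 kcal/day.

2371 kcal/day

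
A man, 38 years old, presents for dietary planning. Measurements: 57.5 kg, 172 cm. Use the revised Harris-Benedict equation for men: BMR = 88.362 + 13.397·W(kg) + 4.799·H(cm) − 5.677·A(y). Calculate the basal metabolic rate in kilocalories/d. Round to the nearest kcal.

1468 kilocalories/d

Harris-Benedict: BMR = 88.362 + 13.397(57.5) + 4.799(172) − 5.677(38) = 1468.3915 kcal/day.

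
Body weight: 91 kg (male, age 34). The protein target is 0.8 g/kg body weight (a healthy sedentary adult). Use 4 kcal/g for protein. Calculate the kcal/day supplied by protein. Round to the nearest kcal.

291 kcal/day

Protein = 0.8 g/kg × 91 kg = 72.8 g/day.
Protein energy = 72.8 g × 4 kcal/g = 291.2 kcal/day.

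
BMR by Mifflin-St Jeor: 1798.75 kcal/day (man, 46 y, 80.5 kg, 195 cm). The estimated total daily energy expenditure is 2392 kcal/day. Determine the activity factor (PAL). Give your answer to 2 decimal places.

Activity factor = TEE ÷ BMR = 2392 ÷ 1798.75 = 1.33.

1.33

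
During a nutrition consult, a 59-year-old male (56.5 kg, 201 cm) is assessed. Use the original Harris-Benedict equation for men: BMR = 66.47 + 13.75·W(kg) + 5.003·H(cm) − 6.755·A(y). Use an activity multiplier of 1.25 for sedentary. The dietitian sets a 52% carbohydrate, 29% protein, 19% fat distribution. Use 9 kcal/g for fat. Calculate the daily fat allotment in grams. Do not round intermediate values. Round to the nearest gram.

38 g/day

Harris-Benedict: BMR = 66.47 + 13.75(56.5) + 5.003(201) − 6.755(59) = 1450.403 kcal/day.
TEE = 1450.403 × 1.25 = 1813.0038 kcal/day.
Fat energy = 19% × 1813.0038 = 344.4707 kcal.
Fat = 344.4707 ÷ 9 kcal/g = 38.2745 g.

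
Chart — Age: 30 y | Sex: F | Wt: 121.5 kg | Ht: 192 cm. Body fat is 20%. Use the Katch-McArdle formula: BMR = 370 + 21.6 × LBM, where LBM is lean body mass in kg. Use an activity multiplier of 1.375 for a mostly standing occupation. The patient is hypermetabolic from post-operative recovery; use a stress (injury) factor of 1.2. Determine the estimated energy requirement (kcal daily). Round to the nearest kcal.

LBM = 121.5 × (1 − 0.2) = 97.2 kg. Katch-McArdle: BMR = 370 + 21.6 × 97.2 = 2469.52 kcal/day.
TEE = BMR × activity factor = 2469.52 × 1.375 = 3395.59 kcal/day.
Apply stress factor: 3395.59 × 1.2 = 4074.708 kcal/day.

4075 kcal daily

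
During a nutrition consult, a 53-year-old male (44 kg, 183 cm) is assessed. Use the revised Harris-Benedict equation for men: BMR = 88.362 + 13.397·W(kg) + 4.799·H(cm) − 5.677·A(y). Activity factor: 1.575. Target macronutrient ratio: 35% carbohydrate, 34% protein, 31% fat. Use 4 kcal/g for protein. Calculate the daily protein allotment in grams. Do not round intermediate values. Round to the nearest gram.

168 g/day

Harris-Benedict: BMR = 88.362 + 13.397(44) + 4.799(183) − 5.677(53) = 1255.166 kcal/day.
TEE = 1255.166 × 1.575 = 1976.8865 kcal/day.
Protein energy = 34% × 1976.8865 = 672.1414 kcal.
Protein = 672.1414 ÷ 4 kcal/g = 168.0353 g.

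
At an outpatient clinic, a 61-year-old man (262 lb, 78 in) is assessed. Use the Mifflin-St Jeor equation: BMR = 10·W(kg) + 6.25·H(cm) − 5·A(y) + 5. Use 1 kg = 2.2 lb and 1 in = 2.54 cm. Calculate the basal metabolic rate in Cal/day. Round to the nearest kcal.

Convert to metric: weight = 262 ÷ 2.2 = 119.0909 kg; height = 78 × 2.54 = 198.12 cm.
Mifflin-St Jeor (male): BMR = 10(119.0909) + 6.25(198.12) − 5(61) + 5 = 1190.9091 + 1238.25 − 305 + 5 = 2129.1591 kcal/day.

2129 Cal/day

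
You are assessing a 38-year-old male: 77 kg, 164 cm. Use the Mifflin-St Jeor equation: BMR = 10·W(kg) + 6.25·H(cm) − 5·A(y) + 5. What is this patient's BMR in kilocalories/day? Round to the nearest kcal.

Mifflin-St Jeor (male): BMR = 10(77) + 6.25(164) − 5(38) + 5 = 770 + 1025 − 190 + 5 = 1610 kcal/day.

1610 kilocalories/day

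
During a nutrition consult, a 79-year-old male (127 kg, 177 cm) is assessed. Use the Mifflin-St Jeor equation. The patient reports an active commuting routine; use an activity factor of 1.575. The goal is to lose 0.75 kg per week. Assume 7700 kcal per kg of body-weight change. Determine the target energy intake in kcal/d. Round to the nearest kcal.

Mifflin-St Jeor (male): BMR = 10(127) + 6.25(177) − 5(79) + 5 = 1270 + 1106.25 − 395 + 5 = 1986.25 kcal/day.
TEE = 1986.25 × 1.575 = 3128.3438 kcal/day.
Required daily deficit = 0.75 × 7700 ÷ 7 = 825 kcal/day.
Target intake = 3128.3438 − 825 = 2303.3438 kcal/day.

2303 kcal/d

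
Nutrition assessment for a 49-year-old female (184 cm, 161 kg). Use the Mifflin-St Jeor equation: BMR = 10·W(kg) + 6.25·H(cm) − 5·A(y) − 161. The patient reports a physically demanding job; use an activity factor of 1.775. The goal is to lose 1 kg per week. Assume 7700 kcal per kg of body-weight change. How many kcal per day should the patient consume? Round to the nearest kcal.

3078 kcal per day

Mifflin-St Jeor (female): BMR = 10(161) + 6.25(184) − 5(49) − 161 = 1610 + 1150 − 245 − 161 = 2354 kcal/day.
TEE = 2354 × 1.775 = 4178.35 kcal/day.
Required daily deficit = 1 × 7700 ÷ 7 = 1100 kcal/day.
Target intake = 4178.35 − 1100 = 3078.35 kcal/day.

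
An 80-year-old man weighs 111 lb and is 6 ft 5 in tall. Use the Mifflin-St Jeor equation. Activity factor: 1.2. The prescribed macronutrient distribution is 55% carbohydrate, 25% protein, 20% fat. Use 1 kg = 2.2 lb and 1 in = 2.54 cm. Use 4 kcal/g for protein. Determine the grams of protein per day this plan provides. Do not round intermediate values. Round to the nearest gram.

Convert to metric: weight = 111 ÷ 2.2 = 50.4545 kg; height = (6×12 + 5) × 2.54 = 77 × 2.54 = 195.58 cm.
Mifflin-St Jeor (male): BMR = 10(50.4545) + 6.25(195.58) − 5(80) + 5 = 504.5455 + 1222.375 − 400 + 5 = 1331.9205 kcal/day.
TEE = 1331.9205 × 1.2 = 1598.3045 kcal/day.
Protein energy = 25% × 1598.3045 = 399.5761 kcal.
Protein = 399.5761 ÷ 4 kcal/g = 99.894 g.

100 g/day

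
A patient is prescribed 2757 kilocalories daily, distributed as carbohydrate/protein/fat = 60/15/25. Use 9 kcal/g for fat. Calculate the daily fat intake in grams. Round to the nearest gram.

77 g/day

Fat energy = 25% × 2757 = 689.25 kcal.
At 9 kcal/g: 689.25 ÷ 9 = 76.5833 g.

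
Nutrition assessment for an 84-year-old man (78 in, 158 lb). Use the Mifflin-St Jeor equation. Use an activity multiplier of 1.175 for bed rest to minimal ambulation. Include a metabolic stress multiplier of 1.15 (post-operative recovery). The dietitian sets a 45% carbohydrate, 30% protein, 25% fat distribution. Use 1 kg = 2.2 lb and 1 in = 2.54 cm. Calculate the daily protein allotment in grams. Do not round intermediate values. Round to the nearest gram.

Convert to metric: weight = 158 ÷ 2.2 = 71.8182 kg; height = 78 × 2.54 = 198.12 cm.
Mifflin-St Jeor (male): BMR = 10(71.8182) + 6.25(198.12) − 5(84) + 5 = 718.1818 + 1238.25 − 420 + 5 = 1541.4318 kcal/day.
TEE = 1541.4318 × 1.175 = 1811.1824 kcal/day.
With stress factor 1.15: 1811.1824 × 1.15 = 2082.8597 kcal/day.
Protein energy = 30% × 2082.8597 = 624.8579 kcal.
Protein = 624.8579 ÷ 4 kcal/g = 156.2145 g.

156 g/day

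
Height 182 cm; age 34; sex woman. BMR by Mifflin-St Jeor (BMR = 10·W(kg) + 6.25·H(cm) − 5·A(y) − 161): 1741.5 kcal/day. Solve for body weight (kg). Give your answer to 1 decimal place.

1741.5 = 10·W + 6.25(182) − 5(34) − 161
10·W = 1741.5 − 806.5 = 935, so W = 93.5 kg.

93.5 kg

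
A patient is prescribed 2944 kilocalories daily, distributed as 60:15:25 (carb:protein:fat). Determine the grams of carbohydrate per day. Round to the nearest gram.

Carbohydrate energy = 60% × 2944 = 1766.4 kcal.
At 4 kcal/g: 1766.4 ÷ 4 = 441.6 g.

442 g/day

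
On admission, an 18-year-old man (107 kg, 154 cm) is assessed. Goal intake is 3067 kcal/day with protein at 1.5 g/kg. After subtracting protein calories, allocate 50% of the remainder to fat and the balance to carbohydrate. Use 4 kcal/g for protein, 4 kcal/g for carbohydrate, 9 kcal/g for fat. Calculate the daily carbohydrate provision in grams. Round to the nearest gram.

303 g/day

Protein = 1.5 × 107 = 160.5 g → 160.5 × 4 = 642 kcal.
Non-protein calories = 3067 − 642 = 2425 kcal.
Fat: 50% × 2425 = 1212.5 kcal; carbohydrate: 1212.5 kcal.
Carbohydrate: 1212.5 kcal ÷ 4 kcal/g = 303.125 g.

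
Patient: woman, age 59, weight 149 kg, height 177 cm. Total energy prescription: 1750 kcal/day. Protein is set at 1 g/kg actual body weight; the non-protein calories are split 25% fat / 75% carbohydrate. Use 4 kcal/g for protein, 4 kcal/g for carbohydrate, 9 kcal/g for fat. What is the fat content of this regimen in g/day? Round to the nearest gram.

Protein = 1 × 149 = 149 g → 149 × 4 = 596 kcal.
Non-protein calories = 1750 − 596 = 1154 kcal.
Fat: 25% × 1154 = 288.5 kcal; carbohydrate: 865.5 kcal.
Fat: 288.5 kcal ÷ 9 kcal/g = 32.0556 g.

32 g/day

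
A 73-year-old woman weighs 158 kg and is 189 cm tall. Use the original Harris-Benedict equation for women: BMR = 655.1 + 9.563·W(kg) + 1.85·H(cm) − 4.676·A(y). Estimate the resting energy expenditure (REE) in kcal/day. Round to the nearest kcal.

2174 kcal/day

Harris-Benedict: BMR = 655.1 + 9.563(158) + 1.85(189) − 4.676(73) = 2174.356 kcal/day.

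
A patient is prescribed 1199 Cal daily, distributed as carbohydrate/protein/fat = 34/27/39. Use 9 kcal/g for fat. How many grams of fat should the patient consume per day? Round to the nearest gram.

Fat energy = 39% × 1199 = 467.61 kcal.
At 9 kcal/g: 467.61 ÷ 9 = 51.9567 g.

52 g/day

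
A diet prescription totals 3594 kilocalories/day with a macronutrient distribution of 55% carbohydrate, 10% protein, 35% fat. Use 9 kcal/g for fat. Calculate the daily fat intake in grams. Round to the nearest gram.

Fat energy = 35% × 3594 = 1257.9 kcal.
At 9 kcal/g: 1257.9 ÷ 9 = 139.7667 g.

140 g/day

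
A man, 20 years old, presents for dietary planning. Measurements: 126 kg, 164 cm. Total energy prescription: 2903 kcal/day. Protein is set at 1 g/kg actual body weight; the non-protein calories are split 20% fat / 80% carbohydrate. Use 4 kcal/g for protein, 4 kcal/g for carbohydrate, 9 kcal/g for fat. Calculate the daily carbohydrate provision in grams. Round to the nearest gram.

Protein = 1 × 126 = 126 g → 126 × 4 = 504 kcal.
Non-protein calories = 2903 − 504 = 2399 kcal.
Fat: 20% × 2399 = 479.8 kcal; carbohydrate: 1919.2 kcal.
Carbohydrate: 1919.2 kcal ÷ 4 kcal/g = 479.8 g.

480 g/day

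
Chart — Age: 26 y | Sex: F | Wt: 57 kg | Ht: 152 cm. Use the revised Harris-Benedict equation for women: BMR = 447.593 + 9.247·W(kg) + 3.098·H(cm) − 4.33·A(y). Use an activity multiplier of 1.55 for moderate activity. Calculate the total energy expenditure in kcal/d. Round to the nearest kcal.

Harris-Benedict: BMR = 447.593 + 9.247(57) + 3.098(152) − 4.33(26) = 1332.988 kcal/day.
TEE = BMR × activity factor = 1332.988 × 1.55 = 2066.1314 kcal/day.

2066 kcal/d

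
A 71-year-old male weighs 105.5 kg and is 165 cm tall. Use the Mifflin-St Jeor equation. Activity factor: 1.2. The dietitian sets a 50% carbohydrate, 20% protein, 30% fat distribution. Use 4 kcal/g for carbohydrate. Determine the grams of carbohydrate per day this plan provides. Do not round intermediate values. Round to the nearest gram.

260 g/day

Mifflin-St Jeor (male): BMR = 10(105.5) + 6.25(165) − 5(71) + 5 = 1055 + 1031.25 − 355 + 5 = 1736.25 kcal/day.
TEE = 1736.25 × 1.2 = 2083.5 kcal/day.
Carbohydrate energy = 50% × 2083.5 = 1041.75 kcal.
Carbohydrate = 1041.75 ÷ 4 kcal/g = 260.4375 g.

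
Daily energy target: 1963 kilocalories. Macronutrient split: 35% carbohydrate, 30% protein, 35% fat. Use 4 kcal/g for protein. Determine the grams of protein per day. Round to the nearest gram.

Protein energy = 30% × 1963 = 588.9 kcal.
At 4 kcal/g: 588.9 ÷ 4 = 147.225 g.

147 g/day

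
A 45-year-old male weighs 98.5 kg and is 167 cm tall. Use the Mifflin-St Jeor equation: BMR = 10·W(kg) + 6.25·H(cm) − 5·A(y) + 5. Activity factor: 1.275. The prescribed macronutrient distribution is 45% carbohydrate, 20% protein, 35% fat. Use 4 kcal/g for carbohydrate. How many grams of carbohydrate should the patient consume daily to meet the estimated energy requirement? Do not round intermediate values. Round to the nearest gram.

Mifflin-St Jeor (male): BMR = 10(98.5) + 6.25(167) − 5(45) + 5 = 985 + 1043.75 − 225 + 5 = 1808.75 kcal/day.
TEE = 1808.75 × 1.275 = 2306.1563 kcal/day.
Carbohydrate energy = 45% × 2306.1563 = 1037.7703 kcal.
Carbohydrate = 1037.7703 ÷ 4 kcal/g = 259.4426 g.

259 g/day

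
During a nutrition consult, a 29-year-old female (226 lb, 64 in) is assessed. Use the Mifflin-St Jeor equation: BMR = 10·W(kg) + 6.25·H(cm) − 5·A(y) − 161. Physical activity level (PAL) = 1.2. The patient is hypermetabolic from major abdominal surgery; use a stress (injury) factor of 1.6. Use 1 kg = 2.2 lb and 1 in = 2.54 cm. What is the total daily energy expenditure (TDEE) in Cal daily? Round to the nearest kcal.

3336 Cal daily

Convert to metric: weight = 226 ÷ 2.2 = 102.7273 kg; height = 64 × 2.54 = 162.56 cm.
Mifflin-St Jeor (female): BMR = 10(102.7273) + 6.25(162.56) − 5(29) − 161 = 1027.2727 + 1016 − 145 − 161 = 1737.2727 kcal/day.
TEE = BMR × activity factor = 1737.2727 × 1.2 = 2084.7273 kcal/day.
Apply stress factor: 2084.7273 × 1.6 = 3335.5636 kcal/day.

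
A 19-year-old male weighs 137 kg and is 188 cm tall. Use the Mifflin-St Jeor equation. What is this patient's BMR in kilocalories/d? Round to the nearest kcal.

Mifflin-St Jeor (male): BMR = 10(137) + 6.25(188) − 5(19) + 5 = 1370 + 1175 − 95 + 5 = 2455 kcal/day.

2455 kilocalories/d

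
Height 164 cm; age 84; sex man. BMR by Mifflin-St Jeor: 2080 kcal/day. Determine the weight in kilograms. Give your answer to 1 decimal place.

2080 = 10·W + 6.25(164) − 5(84) + 5
10·W = 2080 − 610 = 1470, so W = 147 kg.

147.0 kg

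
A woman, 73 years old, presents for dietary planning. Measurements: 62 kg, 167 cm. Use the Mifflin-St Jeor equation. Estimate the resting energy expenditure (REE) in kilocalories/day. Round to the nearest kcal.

Mifflin-St Jeor (female): BMR = 10(62) + 6.25(167) − 5(73) − 161 = 620 + 1043.75 − 365 − 161 = 1137.75 kcal/day.

1138 kilocalories/day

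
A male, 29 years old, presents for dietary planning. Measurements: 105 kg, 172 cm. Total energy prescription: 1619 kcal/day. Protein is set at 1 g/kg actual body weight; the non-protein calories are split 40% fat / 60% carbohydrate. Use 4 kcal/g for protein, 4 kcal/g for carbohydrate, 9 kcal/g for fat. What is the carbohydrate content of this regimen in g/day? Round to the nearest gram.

Protein = 1 × 105 = 105 g → 105 × 4 = 420 kcal.
Non-protein calories = 1619 − 420 = 1199 kcal.
Fat: 40% × 1199 = 479.6 kcal; carbohydrate: 719.4 kcal.
Carbohydrate: 719.4 kcal ÷ 4 kcal/g = 179.85 g.

180 g/day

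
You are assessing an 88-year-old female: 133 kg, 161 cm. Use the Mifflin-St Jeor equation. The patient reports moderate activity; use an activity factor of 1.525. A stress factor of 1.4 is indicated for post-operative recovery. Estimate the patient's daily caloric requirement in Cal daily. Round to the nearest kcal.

Mifflin-St Jeor (female): BMR = 10(133) + 6.25(161) − 5(88) − 161 = 1330 + 1006.25 − 440 − 161 = 1735.25 kcal/day.
TEE = BMR × activity factor = 1735.25 × 1.525 = 2646.2563 kcal/day.
Apply stress factor: 2646.2563 × 1.4 = 3704.7588 kcal/day.

3705 Cal daily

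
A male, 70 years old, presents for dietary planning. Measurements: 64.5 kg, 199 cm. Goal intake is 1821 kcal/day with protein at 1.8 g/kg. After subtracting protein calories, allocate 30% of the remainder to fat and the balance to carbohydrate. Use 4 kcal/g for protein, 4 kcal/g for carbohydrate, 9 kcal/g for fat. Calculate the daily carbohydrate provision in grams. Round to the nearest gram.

237 g/day

Protein = 1.8 × 64.5 = 116.1 g → 116.1 × 4 = 464.4 kcal.
Non-protein calories = 1821 − 464.4 = 1356.6 kcal.
Fat: 30% × 1356.6 = 406.98 kcal; carbohydrate: 949.62 kcal.
Carbohydrate: 949.62 kcal ÷ 4 kcal/g = 237.405 g.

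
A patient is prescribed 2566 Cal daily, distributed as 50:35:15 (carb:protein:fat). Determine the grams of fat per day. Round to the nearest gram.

43 g/day

Fat energy = 15% × 2566 = 384.9 kcal.
At 9 kcal/g: 384.9 ÷ 9 = 42.7667 g.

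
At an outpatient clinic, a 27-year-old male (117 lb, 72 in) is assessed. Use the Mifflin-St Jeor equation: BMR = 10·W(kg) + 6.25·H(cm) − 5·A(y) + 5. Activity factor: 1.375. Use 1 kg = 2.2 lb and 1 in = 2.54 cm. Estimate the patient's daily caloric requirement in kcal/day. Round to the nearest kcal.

Convert to metric: weight = 117 ÷ 2.2 = 53.1818 kg; height = 72 × 2.54 = 182.88 cm.
Mifflin-St Jeor (male): BMR = 10(53.1818) + 6.25(182.88) − 5(27) + 5 = 531.8182 + 1143 − 135 + 5 = 1544.8182 kcal/day.
TEE = BMR × activity factor = 1544.8182 × 1.375 = 2124.125 kcal/day.

2124 kcal/day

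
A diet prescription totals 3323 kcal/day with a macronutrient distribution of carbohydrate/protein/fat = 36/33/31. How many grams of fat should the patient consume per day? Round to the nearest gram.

114 g/day

Fat energy = 31% × 3323 = 1030.13 kcal.
At 9 kcal/g: 1030.13 ÷ 9 = 114.4589 g.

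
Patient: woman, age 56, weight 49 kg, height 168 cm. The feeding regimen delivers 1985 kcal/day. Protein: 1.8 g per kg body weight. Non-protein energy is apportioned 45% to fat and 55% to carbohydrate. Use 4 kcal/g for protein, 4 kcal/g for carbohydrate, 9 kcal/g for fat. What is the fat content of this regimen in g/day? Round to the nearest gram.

82 g/day

Protein = 1.8 × 49 = 88.2 g → 88.2 × 4 = 352.8 kcal.
Non-protein calories = 1985 − 352.8 = 1632.2 kcal.
Fat: 45% × 1632.2 = 734.49 kcal; carbohydrate: 897.71 kcal.
Fat: 734.49 kcal ÷ 9 kcal/g = 81.61 g.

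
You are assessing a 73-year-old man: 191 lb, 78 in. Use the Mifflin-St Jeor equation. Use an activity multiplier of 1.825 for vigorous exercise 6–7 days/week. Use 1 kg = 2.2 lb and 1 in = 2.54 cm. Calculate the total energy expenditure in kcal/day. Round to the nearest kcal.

3187 kcal/day

Convert to metric: weight = 191 ÷ 2.2 = 86.8182 kg; height = 78 × 2.54 = 198.12 cm.
Mifflin-St Jeor (male): BMR = 10(86.8182) + 6.25(198.12) − 5(73) + 5 = 868.1818 + 1238.25 − 365 + 5 = 1746.4318 kcal/day.
TEE = BMR × activity factor = 1746.4318 × 1.825 = 3187.2381 kcal/day.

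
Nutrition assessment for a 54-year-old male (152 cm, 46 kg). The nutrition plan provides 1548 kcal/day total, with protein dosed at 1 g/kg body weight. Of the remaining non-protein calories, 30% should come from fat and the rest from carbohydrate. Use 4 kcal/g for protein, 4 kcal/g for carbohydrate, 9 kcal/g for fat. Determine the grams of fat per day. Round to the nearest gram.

45 g/day

Protein = 1 × 46 = 46 g → 46 × 4 = 184 kcal.
Non-protein calories = 1548 − 184 = 1364 kcal.
Fat: 30% × 1364 = 409.2 kcal; carbohydrate: 954.8 kcal.
Fat: 409.2 kcal ÷ 9 kcal/g = 45.4667 g.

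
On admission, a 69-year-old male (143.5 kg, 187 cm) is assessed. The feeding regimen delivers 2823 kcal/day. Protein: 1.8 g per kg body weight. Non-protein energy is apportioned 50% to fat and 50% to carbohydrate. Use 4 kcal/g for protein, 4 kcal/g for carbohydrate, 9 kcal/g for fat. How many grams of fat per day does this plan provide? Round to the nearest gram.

99 g/day

Protein = 1.8 × 143.5 = 258.3 g → 258.3 × 4 = 1033.2 kcal.
Non-protein calories = 2823 − 1033.2 = 1789.8 kcal.
Fat: 50% × 1789.8 = 894.9 kcal; carbohydrate: 894.9 kcal.
Fat: 894.9 kcal ÷ 9 kcal/g = 99.4333 g.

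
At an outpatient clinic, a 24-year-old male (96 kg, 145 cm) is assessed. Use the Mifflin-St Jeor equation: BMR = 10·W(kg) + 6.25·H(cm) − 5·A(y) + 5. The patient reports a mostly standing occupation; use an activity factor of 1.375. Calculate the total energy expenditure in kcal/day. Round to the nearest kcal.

Mifflin-St Jeor (male): BMR = 10(96) + 6.25(145) − 5(24) + 5 = 960 + 906.25 − 120 + 5 = 1751.25 kcal/day.
TEE = BMR × activity factor = 1751.25 × 1.375 = 2407.9688 kcal/day.

2408 kcal/day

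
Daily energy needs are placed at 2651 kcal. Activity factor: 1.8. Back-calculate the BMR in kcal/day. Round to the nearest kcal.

1473 kcal/day

BMR = TEE ÷ activity factor = 2651 ÷ 1.8 = 1472.7778 kcal/day.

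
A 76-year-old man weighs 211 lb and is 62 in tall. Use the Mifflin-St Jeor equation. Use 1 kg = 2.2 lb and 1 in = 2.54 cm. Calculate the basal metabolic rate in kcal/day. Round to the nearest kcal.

Convert to metric: weight = 211 ÷ 2.2 = 95.9091 kg; height = 62 × 2.54 = 157.48 cm.
Mifflin-St Jeor (male): BMR = 10(95.9091) + 6.25(157.48) − 5(76) + 5 = 959.0909 + 984.25 − 380 + 5 = 1568.3409 kcal/day.

1568 kcal/day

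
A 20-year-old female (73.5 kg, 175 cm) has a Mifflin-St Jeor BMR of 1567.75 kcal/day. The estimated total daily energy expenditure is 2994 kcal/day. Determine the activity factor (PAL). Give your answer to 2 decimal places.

Activity factor = TEE ÷ BMR = 2994 ÷ 1567.75 = 1.91.

1.91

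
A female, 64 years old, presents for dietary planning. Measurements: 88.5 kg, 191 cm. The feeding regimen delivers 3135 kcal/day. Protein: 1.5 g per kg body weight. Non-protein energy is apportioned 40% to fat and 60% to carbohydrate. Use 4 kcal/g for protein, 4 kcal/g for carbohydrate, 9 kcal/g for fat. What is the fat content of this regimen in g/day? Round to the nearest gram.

116 g/day

Protein = 1.5 × 88.5 = 132.75 g → 132.75 × 4 = 531 kcal.
Non-protein calories = 3135 − 531 = 2604 kcal.
Fat: 40% × 2604 = 1041.6 kcal; carbohydrate: 1562.4 kcal.
Fat: 1041.6 kcal ÷ 9 kcal/g = 115.7333 g.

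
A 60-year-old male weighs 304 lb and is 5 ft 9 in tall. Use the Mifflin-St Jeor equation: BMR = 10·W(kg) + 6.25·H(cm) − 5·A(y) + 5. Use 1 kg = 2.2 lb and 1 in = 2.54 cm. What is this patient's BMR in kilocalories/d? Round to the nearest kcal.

2182 kilocalories/d

Convert to metric: weight = 304 ÷ 2.2 = 138.1818 kg; height = (5×12 + 9) × 2.54 = 69 × 2.54 = 175.26 cm.
Mifflin-St Jeor (male): BMR = 10(138.1818) + 6.25(175.26) − 5(60) + 5 = 1381.8182 + 1095.375 − 300 + 5 = 2182.1932 kcal/day.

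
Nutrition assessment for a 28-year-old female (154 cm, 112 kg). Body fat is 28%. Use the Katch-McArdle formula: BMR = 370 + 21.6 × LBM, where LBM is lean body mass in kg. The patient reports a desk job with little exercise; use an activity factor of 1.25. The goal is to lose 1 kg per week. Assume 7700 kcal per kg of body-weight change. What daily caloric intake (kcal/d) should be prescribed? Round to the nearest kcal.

LBM = 112 × (1 − 0.28) = 80.64 kg. Katch-McArdle: BMR = 370 + 21.6 × 80.64 = 2111.824 kcal/day.
TEE = 2111.824 × 1.25 = 2639.78 kcal/day.
Required daily deficit = 1 × 7700 ÷ 7 = 1100 kcal/day.
Target intake = 2639.78 − 1100 = 1539.78 kcal/day.

1540 kcal/d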